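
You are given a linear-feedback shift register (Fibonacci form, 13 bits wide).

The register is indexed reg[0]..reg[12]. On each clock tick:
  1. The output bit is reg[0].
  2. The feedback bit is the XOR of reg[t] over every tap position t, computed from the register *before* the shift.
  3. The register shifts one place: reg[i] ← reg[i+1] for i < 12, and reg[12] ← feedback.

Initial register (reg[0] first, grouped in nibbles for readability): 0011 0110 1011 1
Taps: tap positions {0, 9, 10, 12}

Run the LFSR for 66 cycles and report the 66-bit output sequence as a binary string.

step | reg (before) | out | fb
   0 | 0011011010111 | 0 | 0
   1 | 0110110101110 | 0 | 0
   2 | 1101101011100 | 1 | 1
   3 | 1011010111001 | 1 | 1
   4 | 0110101110011 | 0 | 1
   5 | 1101011100111 | 1 | 1
   6 | 1010111001111 | 1 | 0
   7 | 0101110011110 | 0 | 0
   8 | 1011100111100 | 1 | 1
   9 | 0111001111001 | 0 | 0
  10 | 1110011110010 | 1 | 1
  11 | 1100111100101 | 1 | 1
  12 | 1001111001011 | 1 | 1
  13 | 0011110010111 | 0 | 0
  14 | 0111100101110 | 0 | 0
  15 | 1111001011100 | 1 | 1
  16 | 1110010111001 | 1 | 1
  17 | 1100101110011 | 1 | 0
  18 | 1001011100110 | 1 | 0
  19 | 0010111001100 | 0 | 0
  20 | 0101110011000 | 0 | 1
  21 | 1011100110001 | 1 | 0
  22 | 0111001100010 | 0 | 0
  23 | 1110011000100 | 1 | 0
  24 | 1100110001000 | 1 | 0
  25 | 1001100010000 | 1 | 1
  26 | 0011000100001 | 0 | 1
  27 | 0110001000011 | 0 | 1
  28 | 1100010000111 | 1 | 1
  29 | 1000100001111 | 1 | 0
  30 | 0001000011110 | 0 | 0
  31 | 0010000111100 | 0 | 0
  32 | 0100001111000 | 0 | 1
  33 | 1000011110001 | 1 | 0
  34 | 0000111100010 | 0 | 0
  35 | 0001111000100 | 0 | 1
  36 | 0011110001001 | 0 | 0
  37 | 0111100010010 | 0 | 0
  38 | 1111000100100 | 1 | 0
  39 | 1110001001000 | 1 | 0
  40 | 1100010010000 | 1 | 1
  41 | 1000100100001 | 1 | 0
  42 | 0001001000010 | 0 | 0
  43 | 0010010000100 | 0 | 1
  44 | 0100100001001 | 0 | 0
  45 | 1001000010010 | 1 | 1
  46 | 0010000100101 | 0 | 0
  47 | 0100001001010 | 0 | 1
  48 | 1000010010101 | 1 | 1
  49 | 0000100101011 | 0 | 0
  50 | 0001001010110 | 0 | 1
  51 | 0010010101101 | 0 | 1
  52 | 0100101011011 | 0 | 0
  53 | 1001010110110 | 1 | 0
  54 | 0010101101100 | 0 | 0
  55 | 0101011011000 | 0 | 1
  56 | 1010110110001 | 1 | 0
  57 | 0101101100010 | 0 | 0
  58 | 1011011000100 | 1 | 0
  59 | 0110110001000 | 0 | 1
  60 | 1101100010001 | 1 | 0
  61 | 1011000100010 | 1 | 1
  62 | 0110001000101 | 0 | 0
  63 | 1100010001010 | 1 | 0
  64 | 1000100010100 | 1 | 0
  65 | 0001000101000 | 0 | 1

001101101011100111100101110011000100001111000100100001001010110110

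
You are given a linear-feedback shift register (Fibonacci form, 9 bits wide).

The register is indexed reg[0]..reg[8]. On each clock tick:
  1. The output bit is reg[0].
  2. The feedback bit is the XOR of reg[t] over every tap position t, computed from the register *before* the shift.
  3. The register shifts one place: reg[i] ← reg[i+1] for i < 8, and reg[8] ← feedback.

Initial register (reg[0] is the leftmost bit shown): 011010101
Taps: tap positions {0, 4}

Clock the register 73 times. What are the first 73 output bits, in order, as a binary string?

0110101011100010011000100010000000010000100011000010011100101010110000110

step | reg (before) | out | fb
   0 | 011010101 | 0 | 1
   1 | 110101011 | 1 | 1
   2 | 101010111 | 1 | 0
   3 | 010101110 | 0 | 0
   4 | 101011100 | 1 | 0
   5 | 010111000 | 0 | 1
   6 | 101110001 | 1 | 0
   7 | 011100010 | 0 | 0
   8 | 111000100 | 1 | 1
   9 | 110001001 | 1 | 1
  10 | 100010011 | 1 | 0
  11 | 000100110 | 0 | 0
  12 | 001001100 | 0 | 0
  13 | 010011000 | 0 | 1
  14 | 100110001 | 1 | 0
  15 | 001100010 | 0 | 0
  16 | 011000100 | 0 | 0
  17 | 110001000 | 1 | 1
  18 | 100010001 | 1 | 0
  19 | 000100010 | 0 | 0
  20 | 001000100 | 0 | 0
  21 | 010001000 | 0 | 0
  22 | 100010000 | 1 | 0
  23 | 000100000 | 0 | 0
  24 | 001000000 | 0 | 0
  25 | 010000000 | 0 | 0
  26 | 100000000 | 1 | 1
  27 | 000000001 | 0 | 0
  28 | 000000010 | 0 | 0
  29 | 000000100 | 0 | 0
  30 | 000001000 | 0 | 0
  31 | 000010000 | 0 | 1
  32 | 000100001 | 0 | 0
  33 | 001000010 | 0 | 0
  34 | 010000100 | 0 | 0
  35 | 100001000 | 1 | 1
  36 | 000010001 | 0 | 1
  37 | 000100011 | 0 | 0
  38 | 001000110 | 0 | 0
  39 | 010001100 | 0 | 0
  40 | 100011000 | 1 | 0
  41 | 000110000 | 0 | 1
  42 | 001100001 | 0 | 0
  43 | 011000010 | 0 | 0
  44 | 110000100 | 1 | 1
  45 | 100001001 | 1 | 1
  46 | 000010011 | 0 | 1
  47 | 000100111 | 0 | 0
  48 | 001001110 | 0 | 0
  49 | 010011100 | 0 | 1
  50 | 100111001 | 1 | 0
  51 | 001110010 | 0 | 1
  52 | 011100101 | 0 | 0
  53 | 111001010 | 1 | 1
  54 | 110010101 | 1 | 0
  55 | 100101010 | 1 | 1
  56 | 001010101 | 0 | 1
  57 | 010101011 | 0 | 0
  58 | 101010110 | 1 | 0
  59 | 010101100 | 0 | 0
  60 | 101011000 | 1 | 0
  61 | 010110000 | 0 | 1
  62 | 101100001 | 1 | 1
  63 | 011000011 | 0 | 0
  64 | 110000110 | 1 | 1
  65 | 100001101 | 1 | 1
  66 | 000011011 | 0 | 1
  67 | 000110111 | 0 | 1
  68 | 001101111 | 0 | 0
  69 | 011011110 | 0 | 1
  70 | 110111101 | 1 | 0
  71 | 101111010 | 1 | 0
  72 | 011110100 | 0 | 1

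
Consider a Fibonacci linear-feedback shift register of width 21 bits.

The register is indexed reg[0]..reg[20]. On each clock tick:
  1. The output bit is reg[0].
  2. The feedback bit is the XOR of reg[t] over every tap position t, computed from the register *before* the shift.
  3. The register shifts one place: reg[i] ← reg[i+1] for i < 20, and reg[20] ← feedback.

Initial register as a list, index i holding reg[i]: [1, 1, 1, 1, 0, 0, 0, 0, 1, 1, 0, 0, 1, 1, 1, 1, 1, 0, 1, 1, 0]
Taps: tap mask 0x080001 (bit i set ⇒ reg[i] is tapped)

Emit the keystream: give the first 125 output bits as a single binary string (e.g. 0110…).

step | reg (before) | out | fb
   0 | 111100001100111110110 | 1 | 0
   1 | 111000011001111101100 | 1 | 1
   2 | 110000110011111011001 | 1 | 1
   3 | 100001100111110110011 | 1 | 0
   4 | 000011001111101100110 | 0 | 1
   5 | 000110011111011001101 | 0 | 0
   6 | 001100111110110011010 | 0 | 1
   7 | 011001111101100110101 | 0 | 0
   8 | 110011111011001101010 | 1 | 0
   9 | 100111110110011010100 | 1 | 1
  10 | 001111101100110101001 | 0 | 0
  11 | 011111011001101010010 | 0 | 1
  12 | 111110110011010100101 | 1 | 1
  13 | 111101100110101001011 | 1 | 0
  14 | 111011001101010010110 | 1 | 0
  15 | 110110011010100101100 | 1 | 1
  16 | 101100110101001011001 | 1 | 1
  17 | 011001101010010110011 | 0 | 1
  18 | 110011010100101100111 | 1 | 0
  19 | 100110101001011001110 | 1 | 0
  20 | 001101010010110011100 | 0 | 0
  21 | 011010100101100111000 | 0 | 0
  22 | 110101001011001110000 | 1 | 1
  23 | 101010010110011100001 | 1 | 1
  24 | 010100101100111000011 | 0 | 1
  25 | 101001011001110000111 | 1 | 0
  26 | 010010110011100001110 | 0 | 1
  27 | 100101100111000011101 | 1 | 1
  28 | 001011001110000111011 | 0 | 1
  29 | 010110011100001110111 | 0 | 1
  30 | 101100111000011101111 | 1 | 0
  31 | 011001110000111011110 | 0 | 1
  32 | 110011100001110111101 | 1 | 1
  33 | 100111000011101111011 | 1 | 0
  34 | 001110000111011110110 | 0 | 1
  35 | 011100001110111101101 | 0 | 0
  36 | 111000011101111011010 | 1 | 0
  37 | 110000111011110110100 | 1 | 1
  38 | 100001110111101101001 | 1 | 1
  39 | 000011101111011010011 | 0 | 1
  40 | 000111011110110100111 | 0 | 1
  41 | 001110111101101001111 | 0 | 1
  42 | 011101111011010011111 | 0 | 1
  43 | 111011110110100111111 | 1 | 0
  44 | 110111101101001111110 | 1 | 0
  45 | 101111011010011111100 | 1 | 1
  46 | 011110110100111111001 | 0 | 0
  47 | 111101101001111110010 | 1 | 0
  48 | 111011010011111100100 | 1 | 1
  49 | 110110100111111001001 | 1 | 1
  50 | 101101001111110010011 | 1 | 0
  51 | 011010011111100100110 | 0 | 1
  52 | 110100111111001001101 | 1 | 1
  53 | 101001111110010011011 | 1 | 0
  54 | 010011111100100110110 | 0 | 1
  55 | 100111111001001101101 | 1 | 1
  56 | 001111110010011011011 | 0 | 1
  57 | 011111100100110110111 | 0 | 1
  58 | 111111001001101101111 | 1 | 0
  59 | 111110010011011011110 | 1 | 0
  60 | 111100100110110111100 | 1 | 1
  61 | 111001001101101111001 | 1 | 1
  62 | 110010011011011110011 | 1 | 0
  63 | 100100110110111100110 | 1 | 0
  64 | 001001101101111001100 | 0 | 0
  65 | 010011011011110011000 | 0 | 0
  66 | 100110110111100110000 | 1 | 1
  67 | 001101101111001100001 | 0 | 0
  68 | 011011011110011000010 | 0 | 1
  69 | 110110111100110000101 | 1 | 1
  70 | 101101111001100001011 | 1 | 0
  71 | 011011110011000010110 | 0 | 1
  72 | 110111100110000101101 | 1 | 1
  73 | 101111001100001011011 | 1 | 0
  74 | 011110011000010110110 | 0 | 1
  75 | 111100110000101101101 | 1 | 1
  76 | 111001100001011011011 | 1 | 0
  77 | 110011000010110110110 | 1 | 0
  78 | 100110000101101101100 | 1 | 1
  79 | 001100001011011011001 | 0 | 0
  80 | 011000010110110110010 | 0 | 1
  81 | 110000101101101100101 | 1 | 1
  82 | 100001011011011001011 | 1 | 0
  83 | 000010110110110010110 | 0 | 1
  84 | 000101101101100101101 | 0 | 0
  85 | 001011011011001011010 | 0 | 1
  86 | 010110110110010110101 | 0 | 0
  87 | 101101101100101101010 | 1 | 0
  88 | 011011011001011010100 | 0 | 0
  89 | 110110110010110101000 | 1 | 1
  90 | 101101100101101010001 | 1 | 1
  91 | 011011001011010100011 | 0 | 1
  92 | 110110010110101000111 | 1 | 0
  93 | 101100101101010001110 | 1 | 0
  94 | 011001011010100011100 | 0 | 0
  95 | 110010110101000111000 | 1 | 1
  96 | 100101101010001110001 | 1 | 1
  97 | 001011010100011100011 | 0 | 1
  98 | 010110101000111000111 | 0 | 1
  99 | 101101010001110001111 | 1 | 0
 100 | 011010100011100011110 | 0 | 1
 101 | 110101000111000111101 | 1 | 1
 102 | 101010001110001111011 | 1 | 0
 103 | 010100011100011110110 | 0 | 1
 104 | 101000111000111101101 | 1 | 1
 105 | 010001110001111011011 | 0 | 1
 106 | 100011100011110110111 | 1 | 0
 107 | 000111000111101101110 | 0 | 1
 108 | 001110001111011011101 | 0 | 0
 109 | 011100011110110111010 | 0 | 1
 110 | 111000111101101110101 | 1 | 1
 111 | 110001111011011101011 | 1 | 0
 112 | 100011110110111010110 | 1 | 0
 113 | 000111101101110101100 | 0 | 0
 114 | 001111011011101011000 | 0 | 0
 115 | 011110110111010110000 | 0 | 0
 116 | 111101101110101100000 | 1 | 1
 117 | 111011011101011000001 | 1 | 1
 118 | 110110111010110000011 | 1 | 0
 119 | 101101110101100000110 | 1 | 0
 120 | 011011101011000001100 | 0 | 0
 121 | 110111010110000011000 | 1 | 1
 122 | 101110101100000110001 | 1 | 1
 123 | 011101011000001100011 | 0 | 1
 124 | 111010110000011000111 | 1 | 0

11110000110011111011001101010010110011100001110111101101001111110010011011011110011000010110110110010110101000111000111101101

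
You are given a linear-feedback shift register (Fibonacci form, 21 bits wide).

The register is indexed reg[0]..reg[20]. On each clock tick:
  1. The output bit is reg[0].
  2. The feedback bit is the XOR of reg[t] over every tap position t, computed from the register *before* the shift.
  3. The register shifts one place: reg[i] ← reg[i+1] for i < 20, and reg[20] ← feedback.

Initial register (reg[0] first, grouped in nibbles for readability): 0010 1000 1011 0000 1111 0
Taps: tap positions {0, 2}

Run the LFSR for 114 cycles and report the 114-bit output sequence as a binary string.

001010001011000011110100010100111001100100101000111011111110110001011010100000101110100110000100010010100111110010

k : reg_k → out_k, fb_k
0: 001010001011000011110 → 0, fb=1
1: 010100010110000111101 → 0, fb=0
2: 101000101100001111010 → 1, fb=0
3: 010001011000011110100 → 0, fb=0
4: 100010110000111101000 → 1, fb=1
5: 000101100001111010001 → 0, fb=0
6: 001011000011110100010 → 0, fb=1
7: 010110000111101000101 → 0, fb=0
8: 101100001111010001010 → 1, fb=0
9: 011000011110100010100 → 0, fb=1
10: 110000111101000101001 → 1, fb=1
11: 100001111010001010011 → 1, fb=1
12: 000011110100010100111 → 0, fb=0
13: 000111101000101001110 → 0, fb=0
14: 001111010001010011100 → 0, fb=1
15: 011110100010100111001 → 0, fb=1
16: 111101000101001110011 → 1, fb=0
17: 111010001010011100110 → 1, fb=0
18: 110100010100111001100 → 1, fb=1
19: 101000101001110011001 → 1, fb=0
20: 010001010011100110010 → 0, fb=0
21: 100010100111001100100 → 1, fb=1
22: 000101001110011001001 → 0, fb=0
23: 001010011100110010010 → 0, fb=1
24: 010100111001100100101 → 0, fb=0
25: 101001110011001001010 → 1, fb=0
26: 010011100110010010100 → 0, fb=0
27: 100111001100100101000 → 1, fb=1
28: 001110011001001010001 → 0, fb=1
29: 011100110010010100011 → 0, fb=1
30: 111001100100101000111 → 1, fb=0
31: 110011001001010001110 → 1, fb=1
32: 100110010010100011101 → 1, fb=1
33: 001100100101000111011 → 0, fb=1
34: 011001001010001110111 → 0, fb=1
35: 110010010100011101111 → 1, fb=1
36: 100100101000111011111 → 1, fb=1
37: 001001010001110111111 → 0, fb=1
38: 010010100011101111111 → 0, fb=0
39: 100101000111011111110 → 1, fb=1
40: 001010001110111111101 → 0, fb=1
41: 010100011101111111011 → 0, fb=0
42: 101000111011111110110 → 1, fb=0
43: 010001110111111101100 → 0, fb=0
44: 100011101111111011000 → 1, fb=1
45: 000111011111110110001 → 0, fb=0
46: 001110111111101100010 → 0, fb=1
47: 011101111111011000101 → 0, fb=1
48: 111011111110110001011 → 1, fb=0
49: 110111111101100010110 → 1, fb=1
50: 101111111011000101101 → 1, fb=0
51: 011111110110001011010 → 0, fb=1
52: 111111101100010110101 → 1, fb=0
53: 111111011000101101010 → 1, fb=0
54: 111110110001011010100 → 1, fb=0
55: 111101100010110101000 → 1, fb=0
56: 111011000101101010000 → 1, fb=0
57: 110110001011010100000 → 1, fb=1
58: 101100010110101000001 → 1, fb=0
59: 011000101101010000010 → 0, fb=1
60: 110001011010100000101 → 1, fb=1
61: 100010110101000001011 → 1, fb=1
62: 000101101010000010111 → 0, fb=0
63: 001011010100000101110 → 0, fb=1
64: 010110101000001011101 → 0, fb=0
65: 101101010000010111010 → 1, fb=0
66: 011010100000101110100 → 0, fb=1
67: 110101000001011101001 → 1, fb=1
68: 101010000010111010011 → 1, fb=0
69: 010100000101110100110 → 0, fb=0
70: 101000001011101001100 → 1, fb=0
71: 010000010111010011000 → 0, fb=0
72: 100000101110100110000 → 1, fb=1
73: 000001011101001100001 → 0, fb=0
74: 000010111010011000010 → 0, fb=0
75: 000101110100110000100 → 0, fb=0
76: 001011101001100001000 → 0, fb=1
77: 010111010011000010001 → 0, fb=0
78: 101110100110000100010 → 1, fb=0
79: 011101001100001000100 → 0, fb=1
80: 111010011000010001001 → 1, fb=0
81: 110100110000100010010 → 1, fb=1
82: 101001100001000100101 → 1, fb=0
83: 010011000010001001010 → 0, fb=0
84: 100110000100010010100 → 1, fb=1
85: 001100001000100101001 → 0, fb=1
86: 011000010001001010011 → 0, fb=1
87: 110000100010010100111 → 1, fb=1
88: 100001000100101001111 → 1, fb=1
89: 000010001001010011111 → 0, fb=0
90: 000100010010100111110 → 0, fb=0
91: 001000100101001111100 → 0, fb=1
92: 010001001010011111001 → 0, fb=0
93: 100010010100111110010 → 1, fb=1
94: 000100101001111100101 → 0, fb=0
95: 001001010011111001010 → 0, fb=1
96: 010010100111110010101 → 0, fb=0
97: 100101001111100101010 → 1, fb=1
98: 001010011111001010101 → 0, fb=1
99: 010100111110010101011 → 0, fb=0
100: 101001111100101010110 → 1, fb=0
101: 010011111001010101100 → 0, fb=0
102: 100111110010101011000 → 1, fb=1
103: 001111100101010110001 → 0, fb=1
104: 011111001010101100011 → 0, fb=1
105: 111110010101011000111 → 1, fb=0
106: 111100101010110001110 → 1, fb=0
107: 111001010101100011100 → 1, fb=0
108: 110010101011000111000 → 1, fb=1
109: 100101010110001110001 → 1, fb=1
110: 001010101100011100011 → 0, fb=1
111: 010101011000111000111 → 0, fb=0
112: 101010110001110001110 → 1, fb=0
113: 010101100011100011100 → 0, fb=0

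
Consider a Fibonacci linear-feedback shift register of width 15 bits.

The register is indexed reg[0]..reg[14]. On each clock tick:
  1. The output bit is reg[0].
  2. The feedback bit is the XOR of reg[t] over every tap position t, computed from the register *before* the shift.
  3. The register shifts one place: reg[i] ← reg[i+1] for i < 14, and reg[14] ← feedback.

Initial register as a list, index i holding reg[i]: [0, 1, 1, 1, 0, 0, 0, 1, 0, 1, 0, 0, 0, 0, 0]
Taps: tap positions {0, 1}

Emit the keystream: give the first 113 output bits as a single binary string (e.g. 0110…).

01110001010000010010011110000110110100010001011011100110011101100101010100110101111111101011110000000111100010000

k : reg_k → out_k, fb_k
0: 011100010100000 → 0, fb=1
1: 111000101000001 → 1, fb=0
2: 110001010000010 → 1, fb=0
3: 100010100000100 → 1, fb=1
4: 000101000001001 → 0, fb=0
5: 001010000010010 → 0, fb=0
6: 010100000100100 → 0, fb=1
7: 101000001001001 → 1, fb=1
8: 010000010010011 → 0, fb=1
9: 100000100100111 → 1, fb=1
10: 000001001001111 → 0, fb=0
11: 000010010011110 → 0, fb=0
12: 000100100111100 → 0, fb=0
13: 001001001111000 → 0, fb=0
14: 010010011110000 → 0, fb=1
15: 100100111100001 → 1, fb=1
16: 001001111000011 → 0, fb=0
17: 010011110000110 → 0, fb=1
18: 100111100001101 → 1, fb=1
19: 001111000011011 → 0, fb=0
20: 011110000110110 → 0, fb=1
21: 111100001101101 → 1, fb=0
22: 111000011011010 → 1, fb=0
23: 110000110110100 → 1, fb=0
24: 100001101101000 → 1, fb=1
25: 000011011010001 → 0, fb=0
26: 000110110100010 → 0, fb=0
27: 001101101000100 → 0, fb=0
28: 011011010001000 → 0, fb=1
29: 110110100010001 → 1, fb=0
30: 101101000100010 → 1, fb=1
31: 011010001000101 → 0, fb=1
32: 110100010001011 → 1, fb=0
33: 101000100010110 → 1, fb=1
34: 010001000101101 → 0, fb=1
35: 100010001011011 → 1, fb=1
36: 000100010110111 → 0, fb=0
37: 001000101101110 → 0, fb=0
38: 010001011011100 → 0, fb=1
39: 100010110111001 → 1, fb=1
40: 000101101110011 → 0, fb=0
41: 001011011100110 → 0, fb=0
42: 010110111001100 → 0, fb=1
43: 101101110011001 → 1, fb=1
44: 011011100110011 → 0, fb=1
45: 110111001100111 → 1, fb=0
46: 101110011001110 → 1, fb=1
47: 011100110011101 → 0, fb=1
48: 111001100111011 → 1, fb=0
49: 110011001110110 → 1, fb=0
50: 100110011101100 → 1, fb=1
51: 001100111011001 → 0, fb=0
52: 011001110110010 → 0, fb=1
53: 110011101100101 → 1, fb=0
54: 100111011001010 → 1, fb=1
55: 001110110010101 → 0, fb=0
56: 011101100101010 → 0, fb=1
57: 111011001010101 → 1, fb=0
58: 110110010101010 → 1, fb=0
59: 101100101010100 → 1, fb=1
60: 011001010101001 → 0, fb=1
61: 110010101010011 → 1, fb=0
62: 100101010100110 → 1, fb=1
63: 001010101001101 → 0, fb=0
64: 010101010011010 → 0, fb=1
65: 101010100110101 → 1, fb=1
66: 010101001101011 → 0, fb=1
67: 101010011010111 → 1, fb=1
68: 010100110101111 → 0, fb=1
69: 101001101011111 → 1, fb=1
70: 010011010111111 → 0, fb=1
71: 100110101111111 → 1, fb=1
72: 001101011111111 → 0, fb=0
73: 011010111111110 → 0, fb=1
74: 110101111111101 → 1, fb=0
75: 101011111111010 → 1, fb=1
76: 010111111110101 → 0, fb=1
77: 101111111101011 → 1, fb=1
78: 011111111010111 → 0, fb=1
79: 111111110101111 → 1, fb=0
80: 111111101011110 → 1, fb=0
81: 111111010111100 → 1, fb=0
82: 111110101111000 → 1, fb=0
83: 111101011110000 → 1, fb=0
84: 111010111100000 → 1, fb=0
85: 110101111000000 → 1, fb=0
86: 101011110000000 → 1, fb=1
87: 010111100000001 → 0, fb=1
88: 101111000000011 → 1, fb=1
89: 011110000000111 → 0, fb=1
90: 111100000001111 → 1, fb=0
91: 111000000011110 → 1, fb=0
92: 110000000111100 → 1, fb=0
93: 100000001111000 → 1, fb=1
94: 000000011110001 → 0, fb=0
95: 000000111100010 → 0, fb=0
96: 000001111000100 → 0, fb=0
97: 000011110001000 → 0, fb=0
98: 000111100010000 → 0, fb=0
99: 001111000100000 → 0, fb=0
100: 011110001000000 → 0, fb=1
101: 111100010000001 → 1, fb=0
102: 111000100000010 → 1, fb=0
103: 110001000000100 → 1, fb=0
104: 100010000001000 → 1, fb=1
105: 000100000010001 → 0, fb=0
106: 001000000100010 → 0, fb=0
107: 010000001000100 → 0, fb=1
108: 100000010001001 → 1, fb=1
109: 000000100010011 → 0, fb=0
110: 000001000100110 → 0, fb=0
111: 000010001001100 → 0, fb=0
112: 000100010011000 → 0, fb=0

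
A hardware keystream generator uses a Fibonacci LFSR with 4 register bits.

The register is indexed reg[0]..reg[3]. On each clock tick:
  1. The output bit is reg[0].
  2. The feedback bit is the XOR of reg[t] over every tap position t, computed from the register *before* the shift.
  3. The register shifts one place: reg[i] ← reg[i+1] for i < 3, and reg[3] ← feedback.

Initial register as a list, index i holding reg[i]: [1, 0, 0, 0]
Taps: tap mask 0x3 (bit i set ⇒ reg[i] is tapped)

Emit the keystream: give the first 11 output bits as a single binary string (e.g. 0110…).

10001001101

tick  register→output (feedback)
  0  1000→1 (1)
  1  0001→0 (0)
  2  0010→0 (0)
  3  0100→0 (1)
  4  1001→1 (1)
  5  0011→0 (0)
  6  0110→0 (1)
  7  1101→1 (0)
  8  1010→1 (1)
  9  0101→0 (1)
 10  1011→1 (1)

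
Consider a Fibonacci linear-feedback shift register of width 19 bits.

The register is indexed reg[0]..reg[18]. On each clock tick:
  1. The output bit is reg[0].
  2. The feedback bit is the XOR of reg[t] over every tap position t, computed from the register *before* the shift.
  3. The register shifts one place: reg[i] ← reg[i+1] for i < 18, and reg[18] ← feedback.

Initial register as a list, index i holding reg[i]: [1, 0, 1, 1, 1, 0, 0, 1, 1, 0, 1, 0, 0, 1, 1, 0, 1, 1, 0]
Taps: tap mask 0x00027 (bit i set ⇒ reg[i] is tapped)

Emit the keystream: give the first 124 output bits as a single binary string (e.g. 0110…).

tick  register→output (feedback)
  0  1011100110100110110→1 (0)
  1  0111001101001101100→0 (0)
  2  1110011010011011000→1 (0)
  3  1100110100110110000→1 (1)
  4  1001101001101100001→1 (1)
  5  0011010011011000011→0 (0)
  6  0110100110110000110→0 (0)
  7  1101001101100001100→1 (0)
  8  1010011011000011000→1 (1)
  9  0100110110000110001→0 (0)
 10  1001101100001100010→1 (1)
 11  0011011000011000101→0 (0)
 12  0110110000110001010→0 (1)
 13  1101100001100010101→1 (0)
 14  1011000011000101010→1 (0)
 15  0110000110001010100→0 (0)
 16  1100001100010101000→1 (0)
 17  1000011000101010000→1 (0)
 18  0000110001010100000→0 (1)
 19  0001100010101000001→0 (0)
 20  0011000101010000010→0 (1)
 21  0110001010100000101→0 (0)
 22  1100010101000001010→1 (1)
 23  1000101010000010101→1 (1)
 24  0001010100000101011→0 (1)
 25  0010101000001010111→0 (1)
 26  0101010000010101111→0 (0)
 27  1010100000101011110→1 (0)
 28  0101000001010111100→0 (1)
 29  1010000010101111001→1 (0)
 30  0100000101011110010→0 (1)
 31  1000001010111100101→1 (1)
 32  0000010101111001011→0 (1)
 33  0000101011110010111→0 (0)
 34  0001010111100101110→0 (1)
 35  0010101111001011101→0 (1)
 36  0101011110010111011→0 (0)
 37  1010111100101110110→1 (1)
 38  0101111001011101101→0 (0)
 39  1011110010111011010→1 (1)
 40  0111100101110110101→0 (0)
 41  1111001011101101010→1 (1)
 42  1110010111011010101→1 (0)
 43  1100101110110101010→1 (0)
 44  1001011101101010100→1 (0)
 45  0010111011010101000→0 (0)
 46  0101110110101010000→0 (0)
 47  1011101101010100000→1 (0)
 48  0111011010101000000→0 (1)
 49  1110110101010000001→1 (0)
 50  1101101010100000010→1 (0)
 51  1011010101000000100→1 (1)
 52  0110101010000001001→0 (0)
 53  1101010100000010010→1 (1)
 54  1010101000000100101→1 (0)
 55  0101010000001001010→0 (0)
 56  1010100000010010100→1 (0)
 57  0101000000100101000→0 (1)
 58  1010000001001010001→1 (0)
 59  0100000010010100010→0 (1)
 60  1000000100101000101→1 (1)
 61  0000001001010001011→0 (0)
 62  0000010010100010110→0 (1)
 63  0000100101000101101→0 (0)
 64  0001001010001011010→0 (0)
 65  0010010100010110100→0 (0)
 66  0100101000101101000→0 (1)
 67  1001010001011010001→1 (0)
 68  0010100010110100010→0 (1)
 69  0101000101101000101→0 (1)
 70  1010001011010001011→1 (0)
 71  0100010110100010110→0 (0)
 72  1000101101000101100→1 (1)
 73  0001011010001011001→0 (1)
 74  0010110100010110011→0 (0)
 75  0101101000101100110→0 (1)
 76  1011010001011001101→1 (1)
 77  0110100010110011011→0 (0)
 78  1101000101100110110→1 (0)
 79  1010001011001101100→1 (0)
 80  0100010110011011000→0 (0)
 81  1000101100110110000→1 (1)
 82  0001011001101100001→0 (1)
 83  0010110011011000011→0 (0)
 84  0101100110110000110→0 (1)
 85  1011001101100001101→1 (0)
 86  0110011011000011010→0 (1)
 87  1100110110000110101→1 (1)
 88  1001101100001101011→1 (1)
 89  0011011000011010111→0 (0)
 90  0110110000110101110→0 (1)
 91  1101100001101011101→1 (0)
 92  1011000011010111010→1 (0)
 93  0110000110101110100→0 (0)
 94  1100001101011101000→1 (0)
 95  1000011010111010000→1 (0)
 96  0000110101110100000→0 (1)
 97  0001101011101000001→0 (0)
 98  0011010111010000010→0 (0)
 99  0110101110100000100→0 (0)
100  1101011101000001000→1 (1)
101  1010111010000010001→1 (1)
102  0101110100000100011→0 (0)
103  1011101000001000110→1 (0)
104  0111010000010001100→0 (1)
105  1110100000100011001→1 (1)
106  1101000001000110011→1 (0)
107  1010000010001100110→1 (0)
108  0100000100011001100→0 (1)
109  1000001000110011001→1 (1)
110  0000010001100110011→0 (1)
111  0000100011001100111→0 (0)
112  0001000110011001110→0 (0)
113  0010001100110011100→0 (1)
114  0100011001100111001→0 (0)
115  1000110011001110010→1 (0)
116  0001100110011100100→0 (0)
117  0011001100111001000→0 (1)
118  0110011001110010001→0 (1)
119  1100110011100100011→1 (1)
120  1001100111001000111→1 (1)
121  0011001110010001111→0 (1)
122  0110011100100011111→0 (1)
123  1100111001000111111→1 (1)

1011100110100110110000110001010100000101011110010111011010101000000100101000101101000101100110110000110101110100000100011001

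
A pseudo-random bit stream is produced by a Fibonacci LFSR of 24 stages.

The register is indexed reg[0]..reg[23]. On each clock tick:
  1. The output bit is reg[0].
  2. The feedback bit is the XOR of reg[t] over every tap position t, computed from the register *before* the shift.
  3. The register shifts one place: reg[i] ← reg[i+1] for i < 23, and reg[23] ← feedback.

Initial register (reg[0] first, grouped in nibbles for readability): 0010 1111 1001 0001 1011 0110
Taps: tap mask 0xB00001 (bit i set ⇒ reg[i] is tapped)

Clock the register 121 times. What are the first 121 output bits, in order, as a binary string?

k : reg_k → out_k, fb_k
0: 001011111001000110110110 → 0, fb=1
1: 010111110010001101101101 → 0, fb=1
2: 101111100100011011011011 → 1, fb=1
3: 011111001000110110110111 → 0, fb=0
4: 111110010001101101101110 → 1, fb=1
5: 111100100011011011011101 → 1, fb=0
6: 111001000110110110111010 → 1, fb=0
7: 110010001101101101110100 → 1, fb=0
8: 100100011011011011101000 → 1, fb=0
9: 001000110110110111010000 → 0, fb=0
10: 010001101101101110100000 → 0, fb=0
11: 100011011011011101000000 → 1, fb=1
12: 000110110110111010000001 → 0, fb=1
13: 001101101101110100000011 → 0, fb=1
14: 011011011011101000000111 → 0, fb=0
15: 110110110111010000001110 → 1, fb=1
16: 101101101110100000011101 → 1, fb=0
17: 011011011101000000111010 → 0, fb=1
18: 110110111010000001110101 → 1, fb=1
19: 101101110100000011101011 → 1, fb=1
20: 011011101000000111010111 → 0, fb=0
21: 110111010000001110101110 → 1, fb=1
22: 101110100000011101011101 → 1, fb=0
23: 011101000000111010111010 → 0, fb=1
24: 111010000001110101110101 → 1, fb=1
25: 110100000011101011101011 → 1, fb=1
26: 101000000111010111010111 → 1, fb=1
27: 010000001110101110101111 → 0, fb=1
28: 100000011101011101011111 → 1, fb=0
29: 000000111010111010111110 → 0, fb=0
30: 000001110101110101111100 → 0, fb=0
31: 000011101011101011111000 → 0, fb=1
32: 000111010111010111110001 → 0, fb=1
33: 001110101110101111100011 → 0, fb=1
34: 011101011101011111000111 → 0, fb=0
35: 111010111010111110001110 → 1, fb=1
36: 110101110101111100011101 → 1, fb=0
37: 101011101011111000111010 → 1, fb=0
38: 010111010111110001110100 → 0, fb=1
39: 101110101111100011101001 → 1, fb=1
40: 011101011111000111010011 → 0, fb=1
41: 111010111110001110100111 → 1, fb=1
42: 110101111100011101001111 → 1, fb=0
43: 101011111000111010011110 → 1, fb=1
44: 010111110001110100111101 → 0, fb=1
45: 101111100011101001111011 → 1, fb=1
46: 011111000111010011110111 → 0, fb=0
47: 111110001110100111101110 → 1, fb=1
48: 111100011101001111011101 → 1, fb=0
49: 111000111010011110111010 → 1, fb=0
50: 110001110100111101110100 → 1, fb=0
51: 100011101001111011101000 → 1, fb=0
52: 000111010011110111010000 → 0, fb=0
53: 001110100111101110100000 → 0, fb=0
54: 011101001111011101000000 → 0, fb=0
55: 111010011110111010000000 → 1, fb=1
56: 110100111101110100000001 → 1, fb=0
57: 101001111011101000000010 → 1, fb=1
58: 010011110111010000000101 → 0, fb=0
59: 100111101110100000001010 → 1, fb=0
60: 001111011101000000010100 → 0, fb=1
61: 011110111010000000101001 → 0, fb=0
62: 111101110100000001010010 → 1, fb=1
63: 111011101000000010100101 → 1, fb=1
64: 110111010000000101001011 → 1, fb=1
65: 101110100000001010010111 → 1, fb=1
66: 011101000000010100101111 → 0, fb=1
67: 111010000000101001011111 → 1, fb=0
68: 110100000001010010111110 → 1, fb=1
69: 101000000010100101111101 → 1, fb=0
70: 010000000101001011111010 → 0, fb=1
71: 100000001010010111110101 → 1, fb=1
72: 000000010100101111101011 → 0, fb=0
73: 000000101001011111010110 → 0, fb=1
74: 000001010010111110101101 → 0, fb=1
75: 000010100101111101011011 → 0, fb=0
76: 000101001011111010110110 → 0, fb=1
77: 001010010111110101101101 → 0, fb=1
78: 010100101111101011011011 → 0, fb=0
79: 101001011111010110110110 → 1, fb=0
80: 010010111110101101101100 → 0, fb=0
81: 100101111101011011011000 → 1, fb=0
82: 001011111010110110110000 → 0, fb=0
83: 010111110101101101100000 → 0, fb=0
84: 101111101011011011000000 → 1, fb=1
85: 011111010110110110000001 → 0, fb=1
86: 111110101101101100000011 → 1, fb=0
87: 111101011011011000000110 → 1, fb=0
88: 111010110110110000001100 → 1, fb=1
89: 110101101101100000011001 → 1, fb=1
90: 101011011011000000110011 → 1, fb=0
91: 010110110110000001100110 → 0, fb=1
92: 101101101100000011001101 → 1, fb=0
93: 011011011000000110011010 → 0, fb=1
94: 110110110000001100110101 → 1, fb=1
95: 101101100000011001101011 → 1, fb=1
96: 011011000000110011010111 → 0, fb=0
97: 110110000001100110101110 → 1, fb=1
98: 101100000011001101011101 → 1, fb=0
99: 011000000110011010111010 → 0, fb=1
100: 110000001100110101110101 → 1, fb=1
101: 100000011001101011101011 → 1, fb=1
102: 000000110011010111010111 → 0, fb=0
103: 000001100110101110101110 → 0, fb=0
104: 000011001101011101011100 → 0, fb=0
105: 000110011010111010111000 → 0, fb=1
106: 001100110101110101110001 → 0, fb=1
107: 011001101011101011100011 → 0, fb=1
108: 110011010111010111000111 → 1, fb=1
109: 100110101110101110001111 → 1, fb=0
110: 001101011101011100011110 → 0, fb=0
111: 011010111010111000111100 → 0, fb=0
112: 110101110101110001111000 → 1, fb=0
113: 101011101011100011110000 → 1, fb=1
114: 010111010111000111100001 → 0, fb=1
115: 101110101110001111000011 → 1, fb=0
116: 011101011100011110000110 → 0, fb=1
117: 111010111000111100001101 → 1, fb=0
118: 110101110001111000011010 → 1, fb=0
119: 101011100011110000110100 → 1, fb=0
120: 010111000111100001101000 → 0, fb=1

0010111110010001101101101110100000011101011101011111000111010011110111010000000101001011111010110110110000001100110101110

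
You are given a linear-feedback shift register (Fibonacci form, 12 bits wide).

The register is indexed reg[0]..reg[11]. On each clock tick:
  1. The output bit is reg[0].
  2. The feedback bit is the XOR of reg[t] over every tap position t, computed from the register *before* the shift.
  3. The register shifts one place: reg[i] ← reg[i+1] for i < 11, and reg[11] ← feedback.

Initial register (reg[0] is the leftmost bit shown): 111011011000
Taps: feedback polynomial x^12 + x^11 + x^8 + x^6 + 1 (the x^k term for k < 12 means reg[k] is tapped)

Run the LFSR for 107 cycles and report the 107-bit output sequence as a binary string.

k : reg_k → out_k, fb_k
0: 111011011000 → 1, fb=0
1: 110110110000 → 1, fb=0
2: 101101100000 → 1, fb=0
3: 011011000000 → 0, fb=0
4: 110110000000 → 1, fb=1
5: 101100000001 → 1, fb=0
6: 011000000010 → 0, fb=0
7: 110000000100 → 1, fb=1
8: 100000001001 → 1, fb=1
9: 000000010011 → 0, fb=1
10: 000000100111 → 0, fb=0
11: 000001001110 → 0, fb=1
12: 000010011101 → 0, fb=0
13: 000100111010 → 0, fb=0
14: 001001110100 → 0, fb=1
15: 010011101001 → 0, fb=1
16: 100111010011 → 1, fb=0
17: 001110100110 → 0, fb=1
18: 011101001101 → 0, fb=0
19: 111010011010 → 1, fb=0
20: 110100110100 → 1, fb=0
21: 101001101000 → 1, fb=1
22: 010011010001 → 0, fb=1
23: 100110100011 → 1, fb=1
24: 001101000111 → 0, fb=1
25: 011010001111 → 0, fb=0
26: 110100011110 → 1, fb=0
27: 101000111100 → 1, fb=1
28: 010001111001 → 0, fb=1
29: 100011110011 → 1, fb=1
30: 000111100111 → 0, fb=0
31: 001111001110 → 0, fb=1
32: 011110011101 → 0, fb=0
33: 111100111010 → 1, fb=1
34: 111001110101 → 1, fb=1
35: 110011101011 → 1, fb=0
36: 100111010110 → 1, fb=1
37: 001110101101 → 0, fb=1
38: 011101011011 → 0, fb=0
39: 111010110110 → 1, fb=0
40: 110101101100 → 1, fb=1
41: 101011011001 → 1, fb=1
42: 010110110011 → 0, fb=0
43: 101101100110 → 1, fb=0
44: 011011001100 → 0, fb=1
45: 110110011001 → 1, fb=1
46: 101100110011 → 1, fb=1
47: 011001100111 → 0, fb=0
48: 110011001110 → 1, fb=0
49: 100110011100 → 1, fb=0
50: 001100111000 → 0, fb=0
51: 011001110000 → 0, fb=1
52: 110011100001 → 1, fb=1
53: 100111000011 → 1, fb=0
54: 001110000110 → 0, fb=0
55: 011100001100 → 0, fb=1
56: 111000011001 → 1, fb=1
57: 110000110011 → 1, fb=1
58: 100001100111 → 1, fb=1
59: 000011001111 → 0, fb=0
60: 000110011110 → 0, fb=1
61: 001100111101 → 0, fb=1
62: 011001111011 → 0, fb=1
63: 110011110111 → 1, fb=1
64: 100111101111 → 1, fb=0
65: 001111011110 → 0, fb=1
66: 011110111101 → 0, fb=1
67: 111101111011 → 1, fb=0
68: 111011110110 → 1, fb=0
69: 110111101100 → 1, fb=1
70: 101111011001 → 1, fb=1
71: 011110110011 → 0, fb=0
72: 111101100110 → 1, fb=0
73: 111011001100 → 1, fb=0
74: 110110011000 → 1, fb=0
75: 101100110000 → 1, fb=0
76: 011001100000 → 0, fb=1
77: 110011000001 → 1, fb=0
78: 100110000010 → 1, fb=1
79: 001100000101 → 0, fb=1
80: 011000001011 → 0, fb=0
81: 110000010110 → 1, fb=1
82: 100000101101 → 1, fb=0
83: 000001011010 → 0, fb=1
84: 000010110101 → 0, fb=0
85: 000101101010 → 0, fb=0
86: 001011010100 → 0, fb=0
87: 010110101000 → 0, fb=0
88: 101101010000 → 1, fb=1
89: 011010100001 → 0, fb=0
90: 110101000010 → 1, fb=1
91: 101010000101 → 1, fb=0
92: 010100001010 → 0, fb=1
93: 101000010101 → 1, fb=0
94: 010000101010 → 0, fb=0
95: 100001010100 → 1, fb=1
96: 000010101001 → 0, fb=1
97: 000101010011 → 0, fb=1
98: 001010100111 → 0, fb=0
99: 010101001110 → 0, fb=1
100: 101010011101 → 1, fb=1
101: 010100111011 → 0, fb=1
102: 101001110111 → 1, fb=1
103: 010011101111 → 0, fb=1
104: 100111011111 → 1, fb=1
105: 001110111111 → 0, fb=1
106: 011101111111 → 0, fb=1

11101101100000001001110100110100011110011101011011001100111000011001111011110110011000001011010100001010100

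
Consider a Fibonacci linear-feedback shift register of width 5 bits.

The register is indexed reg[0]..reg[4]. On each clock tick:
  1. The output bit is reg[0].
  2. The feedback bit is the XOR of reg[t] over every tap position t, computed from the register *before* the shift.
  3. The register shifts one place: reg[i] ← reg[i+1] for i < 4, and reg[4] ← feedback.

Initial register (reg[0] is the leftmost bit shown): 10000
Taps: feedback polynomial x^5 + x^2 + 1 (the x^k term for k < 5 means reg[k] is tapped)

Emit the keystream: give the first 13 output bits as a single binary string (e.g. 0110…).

tick  register→output (feedback)
  0  10000→1 (1)
  1  00001→0 (0)
  2  00010→0 (0)
  3  00100→0 (1)
  4  01001→0 (0)
  5  10010→1 (1)
  6  00101→0 (1)
  7  01011→0 (0)
  8  10110→1 (0)
  9  01100→0 (1)
 10  11001→1 (1)
 11  10011→1 (1)
 12  00111→0 (1)

1000010010110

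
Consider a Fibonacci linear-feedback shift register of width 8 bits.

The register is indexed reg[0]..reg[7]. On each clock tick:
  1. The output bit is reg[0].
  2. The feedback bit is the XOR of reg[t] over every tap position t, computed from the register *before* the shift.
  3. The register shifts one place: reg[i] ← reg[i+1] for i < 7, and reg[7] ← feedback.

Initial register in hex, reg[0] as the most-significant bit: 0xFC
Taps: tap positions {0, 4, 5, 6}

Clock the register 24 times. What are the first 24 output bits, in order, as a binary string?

111111001000010100111110

tick  register→output (feedback)
  0  11111100→1 (1)
  1  11111001→1 (0)
  2  11110010→1 (0)
  3  11100100→1 (0)
  4  11001000→1 (0)
  5  10010000→1 (1)
  6  00100001→0 (0)
  7  01000010→0 (1)
  8  10000101→1 (0)
  9  00001010→0 (0)
 10  00010100→0 (1)
 11  00101001→0 (1)
 12  01010011→0 (1)
 13  10100111→1 (1)
 14  01001111→0 (1)
 15  10011111→1 (0)
 16  00111110→0 (1)
 17  01111101→0 (0)
 18  11111010→1 (1)
 19  11110101→1 (0)
 20  11101010→1 (1)
 21  11010101→1 (0)
 22  10101010→1 (1)
 23  01010101→0 (1)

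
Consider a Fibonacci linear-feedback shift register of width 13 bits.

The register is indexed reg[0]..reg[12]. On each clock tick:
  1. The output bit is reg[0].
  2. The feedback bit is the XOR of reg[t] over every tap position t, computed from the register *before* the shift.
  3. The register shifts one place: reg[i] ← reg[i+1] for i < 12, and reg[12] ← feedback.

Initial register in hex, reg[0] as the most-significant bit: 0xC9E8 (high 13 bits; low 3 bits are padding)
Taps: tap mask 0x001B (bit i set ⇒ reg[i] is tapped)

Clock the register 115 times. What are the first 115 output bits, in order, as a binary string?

1100100111101100010111001001111001000101101001011100110011100111111000110100100001011000111111010000100111111110010

step | reg (before) | out | fb
   0 | 1100100111101 | 1 | 1
   1 | 1001001111011 | 1 | 0
   2 | 0010011110110 | 0 | 0
   3 | 0100111101100 | 0 | 0
   4 | 1001111011000 | 1 | 1
   5 | 0011110110001 | 0 | 0
   6 | 0111101100010 | 0 | 1
   7 | 1111011000101 | 1 | 1
   8 | 1110110001011 | 1 | 1
   9 | 1101100010111 | 1 | 0
  10 | 1011000101110 | 1 | 0
  11 | 0110001011100 | 0 | 1
  12 | 1100010111001 | 1 | 0
  13 | 1000101110010 | 1 | 0
  14 | 0001011100100 | 0 | 1
  15 | 0010111001001 | 0 | 1
  16 | 0101110010011 | 0 | 1
  17 | 1011100100111 | 1 | 1
  18 | 0111001001111 | 0 | 0
  19 | 1110010011110 | 1 | 0
  20 | 1100100111100 | 1 | 1
  21 | 1001001111001 | 1 | 0
  22 | 0010011110010 | 0 | 0
  23 | 0100111100100 | 0 | 0
  24 | 1001111001000 | 1 | 1
  25 | 0011110010001 | 0 | 0
  26 | 0111100100010 | 0 | 1
  27 | 1111001000101 | 1 | 1
  28 | 1110010001011 | 1 | 0
  29 | 1100100010110 | 1 | 1
  30 | 1001000101101 | 1 | 0
  31 | 0010001011010 | 0 | 0
  32 | 0100010110100 | 0 | 1
  33 | 1000101101001 | 1 | 0
  34 | 0001011010010 | 0 | 1
  35 | 0010110100101 | 0 | 1
  36 | 0101101001011 | 0 | 1
  37 | 1011010010111 | 1 | 0
  38 | 0110100101110 | 0 | 0
  39 | 1101001011100 | 1 | 1
  40 | 1010010111001 | 1 | 1
  41 | 0100101110011 | 0 | 0
  42 | 1001011100110 | 1 | 0
  43 | 0010111001100 | 0 | 1
  44 | 0101110011001 | 0 | 1
  45 | 1011100110011 | 1 | 1
  46 | 0111001100111 | 0 | 0
  47 | 1110011001110 | 1 | 0
  48 | 1100110011100 | 1 | 1
  49 | 1001100111001 | 1 | 1
  50 | 0011001110011 | 0 | 1
  51 | 0110011100111 | 0 | 1
  52 | 1100111001111 | 1 | 1
  53 | 1001110011111 | 1 | 1
  54 | 0011100111111 | 0 | 0
  55 | 0111001111110 | 0 | 0
  56 | 1110011111100 | 1 | 0
  57 | 1100111111000 | 1 | 1
  58 | 1001111110001 | 1 | 1
  59 | 0011111100011 | 0 | 0
  60 | 0111111000110 | 0 | 1
  61 | 1111110001101 | 1 | 0
  62 | 1111100011010 | 1 | 0
  63 | 1111000110100 | 1 | 1
  64 | 1110001101001 | 1 | 0
  65 | 1100011010010 | 1 | 0
  66 | 1000110100100 | 1 | 0
  67 | 0001101001000 | 0 | 0
  68 | 0011010010000 | 0 | 1
  69 | 0110100100001 | 0 | 0
  70 | 1101001000010 | 1 | 1
  71 | 1010010000101 | 1 | 1
  72 | 0100100001011 | 0 | 0
  73 | 1001000010110 | 1 | 0
  74 | 0010000101100 | 0 | 0
  75 | 0100001011000 | 0 | 1
  76 | 1000010110001 | 1 | 1
  77 | 0000101100011 | 0 | 1
  78 | 0001011000111 | 0 | 1
  79 | 0010110001111 | 0 | 1
  80 | 0101100011111 | 0 | 1
  81 | 1011000111111 | 1 | 0
  82 | 0110001111110 | 0 | 1
  83 | 1100011111101 | 1 | 0
  84 | 1000111111010 | 1 | 0
  85 | 0001111110100 | 0 | 0
  86 | 0011111101000 | 0 | 0
  87 | 0111111010000 | 0 | 1
  88 | 1111110100001 | 1 | 0
  89 | 1111101000010 | 1 | 0
  90 | 1111010000100 | 1 | 1
  91 | 1110100001001 | 1 | 1
  92 | 1101000010011 | 1 | 1
  93 | 1010000100111 | 1 | 1
  94 | 0100001001111 | 0 | 1
  95 | 1000010011111 | 1 | 1
  96 | 0000100111111 | 0 | 1
  97 | 0001001111111 | 0 | 1
  98 | 0010011111111 | 0 | 0
  99 | 0100111111110 | 0 | 0
 100 | 1001111111100 | 1 | 1
 101 | 0011111111001 | 0 | 0
 102 | 0111111110010 | 0 | 1
 103 | 1111111100101 | 1 | 0
 104 | 1111111001010 | 1 | 0
 105 | 1111110010100 | 1 | 0
 106 | 1111100101000 | 1 | 0
 107 | 1111001010000 | 1 | 1
 108 | 1110010100001 | 1 | 0
 109 | 1100101000010 | 1 | 1
 110 | 1001010000101 | 1 | 0
 111 | 0010100001010 | 0 | 1
 112 | 0101000010101 | 0 | 0
 113 | 1010000101010 | 1 | 1
 114 | 0100001010101 | 0 | 1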